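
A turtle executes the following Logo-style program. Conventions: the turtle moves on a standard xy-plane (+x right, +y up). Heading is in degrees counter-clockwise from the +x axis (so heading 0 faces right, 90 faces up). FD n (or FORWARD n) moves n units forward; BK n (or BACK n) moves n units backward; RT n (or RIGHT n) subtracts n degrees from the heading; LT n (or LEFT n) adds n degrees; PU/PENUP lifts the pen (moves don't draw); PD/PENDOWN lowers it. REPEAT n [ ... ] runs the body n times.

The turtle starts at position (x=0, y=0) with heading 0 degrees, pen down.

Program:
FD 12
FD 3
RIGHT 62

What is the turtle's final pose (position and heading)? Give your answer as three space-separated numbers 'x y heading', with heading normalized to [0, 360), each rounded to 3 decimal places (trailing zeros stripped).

Executing turtle program step by step:
Start: pos=(0,0), heading=0, pen down
FD 12: (0,0) -> (12,0) [heading=0, draw]
FD 3: (12,0) -> (15,0) [heading=0, draw]
RT 62: heading 0 -> 298
Final: pos=(15,0), heading=298, 2 segment(s) drawn

Answer: 15 0 298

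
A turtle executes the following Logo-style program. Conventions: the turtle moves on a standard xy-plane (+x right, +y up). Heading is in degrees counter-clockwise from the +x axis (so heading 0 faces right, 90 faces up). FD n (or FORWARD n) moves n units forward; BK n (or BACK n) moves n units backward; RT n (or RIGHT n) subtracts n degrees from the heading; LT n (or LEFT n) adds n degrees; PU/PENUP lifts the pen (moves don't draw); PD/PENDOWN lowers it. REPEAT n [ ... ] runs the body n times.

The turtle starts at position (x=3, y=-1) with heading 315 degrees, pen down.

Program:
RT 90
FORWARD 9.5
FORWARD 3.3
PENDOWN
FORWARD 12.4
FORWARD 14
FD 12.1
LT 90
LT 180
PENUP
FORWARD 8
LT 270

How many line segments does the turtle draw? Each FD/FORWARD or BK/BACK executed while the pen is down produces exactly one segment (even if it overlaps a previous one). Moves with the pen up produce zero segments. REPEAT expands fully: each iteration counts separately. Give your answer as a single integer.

Answer: 5

Derivation:
Executing turtle program step by step:
Start: pos=(3,-1), heading=315, pen down
RT 90: heading 315 -> 225
FD 9.5: (3,-1) -> (-3.718,-7.718) [heading=225, draw]
FD 3.3: (-3.718,-7.718) -> (-6.051,-10.051) [heading=225, draw]
PD: pen down
FD 12.4: (-6.051,-10.051) -> (-14.819,-18.819) [heading=225, draw]
FD 14: (-14.819,-18.819) -> (-24.719,-28.719) [heading=225, draw]
FD 12.1: (-24.719,-28.719) -> (-33.275,-37.275) [heading=225, draw]
LT 90: heading 225 -> 315
LT 180: heading 315 -> 135
PU: pen up
FD 8: (-33.275,-37.275) -> (-38.931,-31.618) [heading=135, move]
LT 270: heading 135 -> 45
Final: pos=(-38.931,-31.618), heading=45, 5 segment(s) drawn
Segments drawn: 5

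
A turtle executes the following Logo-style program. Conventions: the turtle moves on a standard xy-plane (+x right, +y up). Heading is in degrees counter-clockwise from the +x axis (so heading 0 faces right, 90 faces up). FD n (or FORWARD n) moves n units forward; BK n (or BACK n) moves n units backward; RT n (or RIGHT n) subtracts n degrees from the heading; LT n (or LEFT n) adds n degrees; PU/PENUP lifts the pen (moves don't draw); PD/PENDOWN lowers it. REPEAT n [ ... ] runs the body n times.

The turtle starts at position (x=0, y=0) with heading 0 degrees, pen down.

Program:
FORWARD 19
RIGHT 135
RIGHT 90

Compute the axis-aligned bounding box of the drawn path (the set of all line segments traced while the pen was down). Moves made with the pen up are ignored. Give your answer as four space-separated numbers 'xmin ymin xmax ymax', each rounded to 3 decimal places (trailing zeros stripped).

Answer: 0 0 19 0

Derivation:
Executing turtle program step by step:
Start: pos=(0,0), heading=0, pen down
FD 19: (0,0) -> (19,0) [heading=0, draw]
RT 135: heading 0 -> 225
RT 90: heading 225 -> 135
Final: pos=(19,0), heading=135, 1 segment(s) drawn

Segment endpoints: x in {0, 19}, y in {0}
xmin=0, ymin=0, xmax=19, ymax=0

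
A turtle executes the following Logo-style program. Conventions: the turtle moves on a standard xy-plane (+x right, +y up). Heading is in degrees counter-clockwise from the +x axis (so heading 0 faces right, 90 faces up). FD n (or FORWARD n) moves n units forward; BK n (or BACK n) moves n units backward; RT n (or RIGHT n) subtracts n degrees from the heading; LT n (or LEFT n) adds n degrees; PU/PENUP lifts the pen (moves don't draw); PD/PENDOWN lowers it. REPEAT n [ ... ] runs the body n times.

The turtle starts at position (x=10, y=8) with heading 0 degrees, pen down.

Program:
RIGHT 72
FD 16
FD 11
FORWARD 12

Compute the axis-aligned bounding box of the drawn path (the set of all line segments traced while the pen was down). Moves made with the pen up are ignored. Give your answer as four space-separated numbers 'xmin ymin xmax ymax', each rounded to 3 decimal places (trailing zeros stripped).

Executing turtle program step by step:
Start: pos=(10,8), heading=0, pen down
RT 72: heading 0 -> 288
FD 16: (10,8) -> (14.944,-7.217) [heading=288, draw]
FD 11: (14.944,-7.217) -> (18.343,-17.679) [heading=288, draw]
FD 12: (18.343,-17.679) -> (22.052,-29.091) [heading=288, draw]
Final: pos=(22.052,-29.091), heading=288, 3 segment(s) drawn

Segment endpoints: x in {10, 14.944, 18.343, 22.052}, y in {-29.091, -17.679, -7.217, 8}
xmin=10, ymin=-29.091, xmax=22.052, ymax=8

Answer: 10 -29.091 22.052 8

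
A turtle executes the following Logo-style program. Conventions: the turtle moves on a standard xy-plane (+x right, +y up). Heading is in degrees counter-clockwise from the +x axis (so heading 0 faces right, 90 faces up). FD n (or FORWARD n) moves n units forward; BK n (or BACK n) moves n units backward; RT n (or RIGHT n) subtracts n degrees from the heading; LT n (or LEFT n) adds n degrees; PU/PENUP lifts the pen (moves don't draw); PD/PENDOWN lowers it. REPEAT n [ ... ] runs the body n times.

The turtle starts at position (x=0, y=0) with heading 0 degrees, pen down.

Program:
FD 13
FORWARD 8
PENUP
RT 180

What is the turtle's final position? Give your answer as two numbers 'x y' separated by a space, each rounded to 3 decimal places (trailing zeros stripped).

Executing turtle program step by step:
Start: pos=(0,0), heading=0, pen down
FD 13: (0,0) -> (13,0) [heading=0, draw]
FD 8: (13,0) -> (21,0) [heading=0, draw]
PU: pen up
RT 180: heading 0 -> 180
Final: pos=(21,0), heading=180, 2 segment(s) drawn

Answer: 21 0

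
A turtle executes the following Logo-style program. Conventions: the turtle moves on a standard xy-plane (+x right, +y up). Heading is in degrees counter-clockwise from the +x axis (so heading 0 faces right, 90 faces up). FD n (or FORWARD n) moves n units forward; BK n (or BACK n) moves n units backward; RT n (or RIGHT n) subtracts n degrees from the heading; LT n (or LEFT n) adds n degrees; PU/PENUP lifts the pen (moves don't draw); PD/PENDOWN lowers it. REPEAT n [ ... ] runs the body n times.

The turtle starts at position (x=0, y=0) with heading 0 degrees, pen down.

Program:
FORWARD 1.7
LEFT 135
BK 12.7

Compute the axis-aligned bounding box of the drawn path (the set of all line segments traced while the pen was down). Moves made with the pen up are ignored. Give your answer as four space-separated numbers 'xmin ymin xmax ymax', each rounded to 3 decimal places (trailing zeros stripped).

Answer: 0 -8.98 10.68 0

Derivation:
Executing turtle program step by step:
Start: pos=(0,0), heading=0, pen down
FD 1.7: (0,0) -> (1.7,0) [heading=0, draw]
LT 135: heading 0 -> 135
BK 12.7: (1.7,0) -> (10.68,-8.98) [heading=135, draw]
Final: pos=(10.68,-8.98), heading=135, 2 segment(s) drawn

Segment endpoints: x in {0, 1.7, 10.68}, y in {-8.98, 0}
xmin=0, ymin=-8.98, xmax=10.68, ymax=0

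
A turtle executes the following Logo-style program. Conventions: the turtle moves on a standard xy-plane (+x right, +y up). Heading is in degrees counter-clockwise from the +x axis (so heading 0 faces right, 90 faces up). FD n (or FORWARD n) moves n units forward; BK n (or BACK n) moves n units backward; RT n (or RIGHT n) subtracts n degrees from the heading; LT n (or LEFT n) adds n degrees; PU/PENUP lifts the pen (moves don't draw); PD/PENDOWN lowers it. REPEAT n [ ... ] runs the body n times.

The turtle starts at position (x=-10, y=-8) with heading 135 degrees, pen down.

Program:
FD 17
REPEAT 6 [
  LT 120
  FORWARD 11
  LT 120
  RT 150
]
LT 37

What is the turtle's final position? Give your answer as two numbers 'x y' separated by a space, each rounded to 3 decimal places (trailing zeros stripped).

Answer: -14.243 -9.451

Derivation:
Executing turtle program step by step:
Start: pos=(-10,-8), heading=135, pen down
FD 17: (-10,-8) -> (-22.021,4.021) [heading=135, draw]
REPEAT 6 [
  -- iteration 1/6 --
  LT 120: heading 135 -> 255
  FD 11: (-22.021,4.021) -> (-24.868,-6.604) [heading=255, draw]
  LT 120: heading 255 -> 15
  RT 150: heading 15 -> 225
  -- iteration 2/6 --
  LT 120: heading 225 -> 345
  FD 11: (-24.868,-6.604) -> (-14.243,-9.451) [heading=345, draw]
  LT 120: heading 345 -> 105
  RT 150: heading 105 -> 315
  -- iteration 3/6 --
  LT 120: heading 315 -> 75
  FD 11: (-14.243,-9.451) -> (-11.396,1.174) [heading=75, draw]
  LT 120: heading 75 -> 195
  RT 150: heading 195 -> 45
  -- iteration 4/6 --
  LT 120: heading 45 -> 165
  FD 11: (-11.396,1.174) -> (-22.021,4.021) [heading=165, draw]
  LT 120: heading 165 -> 285
  RT 150: heading 285 -> 135
  -- iteration 5/6 --
  LT 120: heading 135 -> 255
  FD 11: (-22.021,4.021) -> (-24.868,-6.604) [heading=255, draw]
  LT 120: heading 255 -> 15
  RT 150: heading 15 -> 225
  -- iteration 6/6 --
  LT 120: heading 225 -> 345
  FD 11: (-24.868,-6.604) -> (-14.243,-9.451) [heading=345, draw]
  LT 120: heading 345 -> 105
  RT 150: heading 105 -> 315
]
LT 37: heading 315 -> 352
Final: pos=(-14.243,-9.451), heading=352, 7 segment(s) drawn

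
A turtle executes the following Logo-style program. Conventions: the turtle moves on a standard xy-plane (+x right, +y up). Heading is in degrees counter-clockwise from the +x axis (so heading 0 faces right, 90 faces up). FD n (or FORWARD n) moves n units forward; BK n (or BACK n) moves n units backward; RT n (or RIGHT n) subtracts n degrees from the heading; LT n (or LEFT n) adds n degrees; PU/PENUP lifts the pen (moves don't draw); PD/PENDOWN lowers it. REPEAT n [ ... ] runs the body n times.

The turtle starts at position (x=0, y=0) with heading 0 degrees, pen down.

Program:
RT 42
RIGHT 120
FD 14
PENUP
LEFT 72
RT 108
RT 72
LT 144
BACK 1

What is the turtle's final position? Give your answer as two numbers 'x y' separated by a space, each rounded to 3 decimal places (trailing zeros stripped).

Answer: -12.727 -3.517

Derivation:
Executing turtle program step by step:
Start: pos=(0,0), heading=0, pen down
RT 42: heading 0 -> 318
RT 120: heading 318 -> 198
FD 14: (0,0) -> (-13.315,-4.326) [heading=198, draw]
PU: pen up
LT 72: heading 198 -> 270
RT 108: heading 270 -> 162
RT 72: heading 162 -> 90
LT 144: heading 90 -> 234
BK 1: (-13.315,-4.326) -> (-12.727,-3.517) [heading=234, move]
Final: pos=(-12.727,-3.517), heading=234, 1 segment(s) drawn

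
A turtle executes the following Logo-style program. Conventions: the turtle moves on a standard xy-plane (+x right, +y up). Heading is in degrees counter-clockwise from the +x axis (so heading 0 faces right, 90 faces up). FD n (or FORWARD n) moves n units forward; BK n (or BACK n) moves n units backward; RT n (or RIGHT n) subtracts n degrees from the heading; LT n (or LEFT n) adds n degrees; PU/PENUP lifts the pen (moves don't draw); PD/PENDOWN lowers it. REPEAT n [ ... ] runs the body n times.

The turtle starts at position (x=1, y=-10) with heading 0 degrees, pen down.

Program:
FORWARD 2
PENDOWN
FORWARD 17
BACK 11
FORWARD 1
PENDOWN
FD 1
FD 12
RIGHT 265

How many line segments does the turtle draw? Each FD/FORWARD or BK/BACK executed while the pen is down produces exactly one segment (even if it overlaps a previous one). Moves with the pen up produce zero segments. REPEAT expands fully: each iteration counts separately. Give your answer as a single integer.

Answer: 6

Derivation:
Executing turtle program step by step:
Start: pos=(1,-10), heading=0, pen down
FD 2: (1,-10) -> (3,-10) [heading=0, draw]
PD: pen down
FD 17: (3,-10) -> (20,-10) [heading=0, draw]
BK 11: (20,-10) -> (9,-10) [heading=0, draw]
FD 1: (9,-10) -> (10,-10) [heading=0, draw]
PD: pen down
FD 1: (10,-10) -> (11,-10) [heading=0, draw]
FD 12: (11,-10) -> (23,-10) [heading=0, draw]
RT 265: heading 0 -> 95
Final: pos=(23,-10), heading=95, 6 segment(s) drawn
Segments drawn: 6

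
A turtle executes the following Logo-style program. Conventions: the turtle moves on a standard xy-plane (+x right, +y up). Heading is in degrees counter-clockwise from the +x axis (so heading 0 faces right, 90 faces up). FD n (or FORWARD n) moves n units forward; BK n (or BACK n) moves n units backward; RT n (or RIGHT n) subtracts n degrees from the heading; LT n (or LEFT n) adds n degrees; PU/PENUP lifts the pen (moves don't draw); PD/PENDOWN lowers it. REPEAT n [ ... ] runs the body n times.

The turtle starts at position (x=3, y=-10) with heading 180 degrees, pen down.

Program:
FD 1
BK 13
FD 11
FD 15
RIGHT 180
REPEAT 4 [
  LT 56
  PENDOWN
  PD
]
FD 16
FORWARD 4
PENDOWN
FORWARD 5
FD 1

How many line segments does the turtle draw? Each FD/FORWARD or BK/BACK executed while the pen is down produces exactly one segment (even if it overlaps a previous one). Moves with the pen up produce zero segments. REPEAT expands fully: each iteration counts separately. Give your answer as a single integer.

Executing turtle program step by step:
Start: pos=(3,-10), heading=180, pen down
FD 1: (3,-10) -> (2,-10) [heading=180, draw]
BK 13: (2,-10) -> (15,-10) [heading=180, draw]
FD 11: (15,-10) -> (4,-10) [heading=180, draw]
FD 15: (4,-10) -> (-11,-10) [heading=180, draw]
RT 180: heading 180 -> 0
REPEAT 4 [
  -- iteration 1/4 --
  LT 56: heading 0 -> 56
  PD: pen down
  PD: pen down
  -- iteration 2/4 --
  LT 56: heading 56 -> 112
  PD: pen down
  PD: pen down
  -- iteration 3/4 --
  LT 56: heading 112 -> 168
  PD: pen down
  PD: pen down
  -- iteration 4/4 --
  LT 56: heading 168 -> 224
  PD: pen down
  PD: pen down
]
FD 16: (-11,-10) -> (-22.509,-21.115) [heading=224, draw]
FD 4: (-22.509,-21.115) -> (-25.387,-23.893) [heading=224, draw]
PD: pen down
FD 5: (-25.387,-23.893) -> (-28.983,-27.366) [heading=224, draw]
FD 1: (-28.983,-27.366) -> (-29.703,-28.061) [heading=224, draw]
Final: pos=(-29.703,-28.061), heading=224, 8 segment(s) drawn
Segments drawn: 8

Answer: 8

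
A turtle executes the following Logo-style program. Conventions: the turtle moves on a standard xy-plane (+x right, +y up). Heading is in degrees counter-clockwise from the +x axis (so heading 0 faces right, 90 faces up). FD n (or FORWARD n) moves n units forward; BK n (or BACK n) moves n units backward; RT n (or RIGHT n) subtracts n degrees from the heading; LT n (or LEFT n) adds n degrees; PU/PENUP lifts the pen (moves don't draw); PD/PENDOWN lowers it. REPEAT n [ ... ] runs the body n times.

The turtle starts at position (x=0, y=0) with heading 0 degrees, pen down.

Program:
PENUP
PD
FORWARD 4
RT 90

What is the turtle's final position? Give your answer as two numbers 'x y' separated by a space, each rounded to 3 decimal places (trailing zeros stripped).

Executing turtle program step by step:
Start: pos=(0,0), heading=0, pen down
PU: pen up
PD: pen down
FD 4: (0,0) -> (4,0) [heading=0, draw]
RT 90: heading 0 -> 270
Final: pos=(4,0), heading=270, 1 segment(s) drawn

Answer: 4 0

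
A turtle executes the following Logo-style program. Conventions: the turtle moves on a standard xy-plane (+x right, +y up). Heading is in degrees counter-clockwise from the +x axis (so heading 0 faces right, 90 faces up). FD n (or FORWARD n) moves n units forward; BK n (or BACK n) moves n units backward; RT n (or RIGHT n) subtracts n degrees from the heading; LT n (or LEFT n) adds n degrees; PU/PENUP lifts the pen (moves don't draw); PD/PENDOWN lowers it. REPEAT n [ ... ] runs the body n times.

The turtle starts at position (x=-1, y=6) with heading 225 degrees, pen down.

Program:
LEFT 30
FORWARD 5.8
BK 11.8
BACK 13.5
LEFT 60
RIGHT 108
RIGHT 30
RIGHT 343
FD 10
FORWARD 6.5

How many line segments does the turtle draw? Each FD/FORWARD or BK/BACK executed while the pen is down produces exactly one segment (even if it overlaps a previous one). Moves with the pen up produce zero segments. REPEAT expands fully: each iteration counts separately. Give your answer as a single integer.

Answer: 5

Derivation:
Executing turtle program step by step:
Start: pos=(-1,6), heading=225, pen down
LT 30: heading 225 -> 255
FD 5.8: (-1,6) -> (-2.501,0.398) [heading=255, draw]
BK 11.8: (-2.501,0.398) -> (0.553,11.796) [heading=255, draw]
BK 13.5: (0.553,11.796) -> (4.047,24.836) [heading=255, draw]
LT 60: heading 255 -> 315
RT 108: heading 315 -> 207
RT 30: heading 207 -> 177
RT 343: heading 177 -> 194
FD 10: (4.047,24.836) -> (-5.656,22.416) [heading=194, draw]
FD 6.5: (-5.656,22.416) -> (-11.963,20.844) [heading=194, draw]
Final: pos=(-11.963,20.844), heading=194, 5 segment(s) drawn
Segments drawn: 5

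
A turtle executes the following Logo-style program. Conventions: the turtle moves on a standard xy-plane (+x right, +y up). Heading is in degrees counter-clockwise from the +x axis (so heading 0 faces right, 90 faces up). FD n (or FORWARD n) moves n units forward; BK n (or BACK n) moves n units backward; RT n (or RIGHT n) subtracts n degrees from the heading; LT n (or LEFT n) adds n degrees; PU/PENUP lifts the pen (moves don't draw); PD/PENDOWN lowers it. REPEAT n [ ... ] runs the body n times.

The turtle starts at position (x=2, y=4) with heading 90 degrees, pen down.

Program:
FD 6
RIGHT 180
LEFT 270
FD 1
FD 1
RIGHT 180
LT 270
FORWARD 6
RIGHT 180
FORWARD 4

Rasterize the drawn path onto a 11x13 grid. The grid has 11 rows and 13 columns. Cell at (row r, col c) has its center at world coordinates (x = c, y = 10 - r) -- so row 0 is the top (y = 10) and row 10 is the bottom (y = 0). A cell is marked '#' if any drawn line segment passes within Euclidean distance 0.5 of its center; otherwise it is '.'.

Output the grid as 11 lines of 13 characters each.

Answer: ###..........
#.#..........
#.#..........
#.#..........
#.#..........
#.#..........
#.#..........
.............
.............
.............
.............

Derivation:
Segment 0: (2,4) -> (2,10)
Segment 1: (2,10) -> (1,10)
Segment 2: (1,10) -> (0,10)
Segment 3: (0,10) -> (-0,4)
Segment 4: (-0,4) -> (-0,8)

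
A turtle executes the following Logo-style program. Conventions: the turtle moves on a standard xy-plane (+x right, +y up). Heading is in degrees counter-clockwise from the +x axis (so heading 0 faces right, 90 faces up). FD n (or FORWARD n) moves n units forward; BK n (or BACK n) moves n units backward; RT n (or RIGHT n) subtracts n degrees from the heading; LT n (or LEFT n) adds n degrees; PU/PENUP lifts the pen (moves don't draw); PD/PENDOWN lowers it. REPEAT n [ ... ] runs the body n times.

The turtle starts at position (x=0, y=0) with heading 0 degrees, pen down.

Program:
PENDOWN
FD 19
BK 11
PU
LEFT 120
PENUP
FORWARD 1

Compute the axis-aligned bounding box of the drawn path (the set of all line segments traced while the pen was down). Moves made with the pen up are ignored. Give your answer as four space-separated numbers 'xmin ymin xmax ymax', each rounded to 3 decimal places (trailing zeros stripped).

Executing turtle program step by step:
Start: pos=(0,0), heading=0, pen down
PD: pen down
FD 19: (0,0) -> (19,0) [heading=0, draw]
BK 11: (19,0) -> (8,0) [heading=0, draw]
PU: pen up
LT 120: heading 0 -> 120
PU: pen up
FD 1: (8,0) -> (7.5,0.866) [heading=120, move]
Final: pos=(7.5,0.866), heading=120, 2 segment(s) drawn

Segment endpoints: x in {0, 8, 19}, y in {0}
xmin=0, ymin=0, xmax=19, ymax=0

Answer: 0 0 19 0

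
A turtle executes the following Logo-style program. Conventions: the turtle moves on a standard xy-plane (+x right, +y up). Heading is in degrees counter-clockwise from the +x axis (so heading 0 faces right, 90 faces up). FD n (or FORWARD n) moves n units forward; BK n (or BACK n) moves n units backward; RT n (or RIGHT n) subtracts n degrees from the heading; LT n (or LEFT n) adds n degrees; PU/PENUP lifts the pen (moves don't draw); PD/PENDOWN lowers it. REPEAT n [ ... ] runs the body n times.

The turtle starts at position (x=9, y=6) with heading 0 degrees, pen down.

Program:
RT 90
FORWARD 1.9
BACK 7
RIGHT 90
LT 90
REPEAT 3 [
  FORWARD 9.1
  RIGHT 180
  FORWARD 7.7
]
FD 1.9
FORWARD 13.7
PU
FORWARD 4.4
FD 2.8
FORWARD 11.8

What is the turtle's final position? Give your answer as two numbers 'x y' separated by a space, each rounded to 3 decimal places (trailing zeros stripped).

Answer: 9 44.3

Derivation:
Executing turtle program step by step:
Start: pos=(9,6), heading=0, pen down
RT 90: heading 0 -> 270
FD 1.9: (9,6) -> (9,4.1) [heading=270, draw]
BK 7: (9,4.1) -> (9,11.1) [heading=270, draw]
RT 90: heading 270 -> 180
LT 90: heading 180 -> 270
REPEAT 3 [
  -- iteration 1/3 --
  FD 9.1: (9,11.1) -> (9,2) [heading=270, draw]
  RT 180: heading 270 -> 90
  FD 7.7: (9,2) -> (9,9.7) [heading=90, draw]
  -- iteration 2/3 --
  FD 9.1: (9,9.7) -> (9,18.8) [heading=90, draw]
  RT 180: heading 90 -> 270
  FD 7.7: (9,18.8) -> (9,11.1) [heading=270, draw]
  -- iteration 3/3 --
  FD 9.1: (9,11.1) -> (9,2) [heading=270, draw]
  RT 180: heading 270 -> 90
  FD 7.7: (9,2) -> (9,9.7) [heading=90, draw]
]
FD 1.9: (9,9.7) -> (9,11.6) [heading=90, draw]
FD 13.7: (9,11.6) -> (9,25.3) [heading=90, draw]
PU: pen up
FD 4.4: (9,25.3) -> (9,29.7) [heading=90, move]
FD 2.8: (9,29.7) -> (9,32.5) [heading=90, move]
FD 11.8: (9,32.5) -> (9,44.3) [heading=90, move]
Final: pos=(9,44.3), heading=90, 10 segment(s) drawn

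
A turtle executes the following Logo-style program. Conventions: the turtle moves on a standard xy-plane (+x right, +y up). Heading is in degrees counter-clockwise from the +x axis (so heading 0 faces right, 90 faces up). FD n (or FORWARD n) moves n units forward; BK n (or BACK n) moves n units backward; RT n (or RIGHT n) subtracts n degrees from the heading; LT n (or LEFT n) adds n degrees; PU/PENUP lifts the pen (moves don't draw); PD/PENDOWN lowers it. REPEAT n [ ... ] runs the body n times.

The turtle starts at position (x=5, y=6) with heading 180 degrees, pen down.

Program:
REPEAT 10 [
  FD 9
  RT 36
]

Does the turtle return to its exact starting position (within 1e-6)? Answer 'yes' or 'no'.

Answer: yes

Derivation:
Executing turtle program step by step:
Start: pos=(5,6), heading=180, pen down
REPEAT 10 [
  -- iteration 1/10 --
  FD 9: (5,6) -> (-4,6) [heading=180, draw]
  RT 36: heading 180 -> 144
  -- iteration 2/10 --
  FD 9: (-4,6) -> (-11.281,11.29) [heading=144, draw]
  RT 36: heading 144 -> 108
  -- iteration 3/10 --
  FD 9: (-11.281,11.29) -> (-14.062,19.85) [heading=108, draw]
  RT 36: heading 108 -> 72
  -- iteration 4/10 --
  FD 9: (-14.062,19.85) -> (-11.281,28.409) [heading=72, draw]
  RT 36: heading 72 -> 36
  -- iteration 5/10 --
  FD 9: (-11.281,28.409) -> (-4,33.699) [heading=36, draw]
  RT 36: heading 36 -> 0
  -- iteration 6/10 --
  FD 9: (-4,33.699) -> (5,33.699) [heading=0, draw]
  RT 36: heading 0 -> 324
  -- iteration 7/10 --
  FD 9: (5,33.699) -> (12.281,28.409) [heading=324, draw]
  RT 36: heading 324 -> 288
  -- iteration 8/10 --
  FD 9: (12.281,28.409) -> (15.062,19.85) [heading=288, draw]
  RT 36: heading 288 -> 252
  -- iteration 9/10 --
  FD 9: (15.062,19.85) -> (12.281,11.29) [heading=252, draw]
  RT 36: heading 252 -> 216
  -- iteration 10/10 --
  FD 9: (12.281,11.29) -> (5,6) [heading=216, draw]
  RT 36: heading 216 -> 180
]
Final: pos=(5,6), heading=180, 10 segment(s) drawn

Start position: (5, 6)
Final position: (5, 6)
Distance = 0; < 1e-6 -> CLOSED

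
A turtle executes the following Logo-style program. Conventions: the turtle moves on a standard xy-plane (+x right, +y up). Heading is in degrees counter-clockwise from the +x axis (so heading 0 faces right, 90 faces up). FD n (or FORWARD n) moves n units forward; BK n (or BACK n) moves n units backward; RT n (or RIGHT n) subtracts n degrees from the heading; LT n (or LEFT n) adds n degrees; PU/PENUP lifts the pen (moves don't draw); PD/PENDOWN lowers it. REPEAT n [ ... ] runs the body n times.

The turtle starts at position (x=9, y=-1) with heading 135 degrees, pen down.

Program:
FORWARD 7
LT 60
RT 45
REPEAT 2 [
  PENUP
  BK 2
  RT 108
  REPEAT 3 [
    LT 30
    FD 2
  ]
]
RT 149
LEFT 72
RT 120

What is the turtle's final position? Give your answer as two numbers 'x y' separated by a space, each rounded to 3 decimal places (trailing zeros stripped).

Answer: 6.556 12.242

Derivation:
Executing turtle program step by step:
Start: pos=(9,-1), heading=135, pen down
FD 7: (9,-1) -> (4.05,3.95) [heading=135, draw]
LT 60: heading 135 -> 195
RT 45: heading 195 -> 150
REPEAT 2 [
  -- iteration 1/2 --
  PU: pen up
  BK 2: (4.05,3.95) -> (5.782,2.95) [heading=150, move]
  RT 108: heading 150 -> 42
  REPEAT 3 [
    -- iteration 1/3 --
    LT 30: heading 42 -> 72
    FD 2: (5.782,2.95) -> (6.4,4.852) [heading=72, move]
    -- iteration 2/3 --
    LT 30: heading 72 -> 102
    FD 2: (6.4,4.852) -> (5.985,6.808) [heading=102, move]
    -- iteration 3/3 --
    LT 30: heading 102 -> 132
    FD 2: (5.985,6.808) -> (4.646,8.294) [heading=132, move]
  ]
  -- iteration 2/2 --
  PU: pen up
  BK 2: (4.646,8.294) -> (5.985,6.808) [heading=132, move]
  RT 108: heading 132 -> 24
  REPEAT 3 [
    -- iteration 1/3 --
    LT 30: heading 24 -> 54
    FD 2: (5.985,6.808) -> (7.16,8.426) [heading=54, move]
    -- iteration 2/3 --
    LT 30: heading 54 -> 84
    FD 2: (7.16,8.426) -> (7.369,10.415) [heading=84, move]
    -- iteration 3/3 --
    LT 30: heading 84 -> 114
    FD 2: (7.369,10.415) -> (6.556,12.242) [heading=114, move]
  ]
]
RT 149: heading 114 -> 325
LT 72: heading 325 -> 37
RT 120: heading 37 -> 277
Final: pos=(6.556,12.242), heading=277, 1 segment(s) drawn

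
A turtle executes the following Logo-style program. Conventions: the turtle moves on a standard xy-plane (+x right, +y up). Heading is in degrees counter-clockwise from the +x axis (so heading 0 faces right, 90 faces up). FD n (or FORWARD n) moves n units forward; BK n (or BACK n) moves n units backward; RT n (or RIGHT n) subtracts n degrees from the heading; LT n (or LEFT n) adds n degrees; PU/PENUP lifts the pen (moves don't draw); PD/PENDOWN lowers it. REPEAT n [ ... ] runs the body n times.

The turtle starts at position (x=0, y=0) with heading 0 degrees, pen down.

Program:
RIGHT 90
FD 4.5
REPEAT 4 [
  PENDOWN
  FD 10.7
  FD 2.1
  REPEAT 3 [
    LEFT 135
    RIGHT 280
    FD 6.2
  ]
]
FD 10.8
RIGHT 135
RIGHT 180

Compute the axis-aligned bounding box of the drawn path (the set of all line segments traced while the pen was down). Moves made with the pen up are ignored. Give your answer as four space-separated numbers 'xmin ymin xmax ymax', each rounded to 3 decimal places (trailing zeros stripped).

Answer: -22.624 -20.686 2.27 5.506

Derivation:
Executing turtle program step by step:
Start: pos=(0,0), heading=0, pen down
RT 90: heading 0 -> 270
FD 4.5: (0,0) -> (0,-4.5) [heading=270, draw]
REPEAT 4 [
  -- iteration 1/4 --
  PD: pen down
  FD 10.7: (0,-4.5) -> (0,-15.2) [heading=270, draw]
  FD 2.1: (0,-15.2) -> (0,-17.3) [heading=270, draw]
  REPEAT 3 [
    -- iteration 1/3 --
    LT 135: heading 270 -> 45
    RT 280: heading 45 -> 125
    FD 6.2: (0,-17.3) -> (-3.556,-12.221) [heading=125, draw]
    -- iteration 2/3 --
    LT 135: heading 125 -> 260
    RT 280: heading 260 -> 340
    FD 6.2: (-3.556,-12.221) -> (2.27,-14.342) [heading=340, draw]
    -- iteration 3/3 --
    LT 135: heading 340 -> 115
    RT 280: heading 115 -> 195
    FD 6.2: (2.27,-14.342) -> (-3.719,-15.946) [heading=195, draw]
  ]
  -- iteration 2/4 --
  PD: pen down
  FD 10.7: (-3.719,-15.946) -> (-14.054,-18.716) [heading=195, draw]
  FD 2.1: (-14.054,-18.716) -> (-16.083,-19.259) [heading=195, draw]
  REPEAT 3 [
    -- iteration 1/3 --
    LT 135: heading 195 -> 330
    RT 280: heading 330 -> 50
    FD 6.2: (-16.083,-19.259) -> (-12.097,-14.51) [heading=50, draw]
    -- iteration 2/3 --
    LT 135: heading 50 -> 185
    RT 280: heading 185 -> 265
    FD 6.2: (-12.097,-14.51) -> (-12.638,-20.686) [heading=265, draw]
    -- iteration 3/3 --
    LT 135: heading 265 -> 40
    RT 280: heading 40 -> 120
    FD 6.2: (-12.638,-20.686) -> (-15.738,-15.317) [heading=120, draw]
  ]
  -- iteration 3/4 --
  PD: pen down
  FD 10.7: (-15.738,-15.317) -> (-21.088,-6.05) [heading=120, draw]
  FD 2.1: (-21.088,-6.05) -> (-22.138,-4.232) [heading=120, draw]
  REPEAT 3 [
    -- iteration 1/3 --
    LT 135: heading 120 -> 255
    RT 280: heading 255 -> 335
    FD 6.2: (-22.138,-4.232) -> (-16.519,-6.852) [heading=335, draw]
    -- iteration 2/3 --
    LT 135: heading 335 -> 110
    RT 280: heading 110 -> 190
    FD 6.2: (-16.519,-6.852) -> (-22.624,-7.929) [heading=190, draw]
    -- iteration 3/3 --
    LT 135: heading 190 -> 325
    RT 280: heading 325 -> 45
    FD 6.2: (-22.624,-7.929) -> (-18.24,-3.545) [heading=45, draw]
  ]
  -- iteration 4/4 --
  PD: pen down
  FD 10.7: (-18.24,-3.545) -> (-10.674,4.021) [heading=45, draw]
  FD 2.1: (-10.674,4.021) -> (-9.189,5.506) [heading=45, draw]
  REPEAT 3 [
    -- iteration 1/3 --
    LT 135: heading 45 -> 180
    RT 280: heading 180 -> 260
    FD 6.2: (-9.189,5.506) -> (-10.266,-0.599) [heading=260, draw]
    -- iteration 2/3 --
    LT 135: heading 260 -> 35
    RT 280: heading 35 -> 115
    FD 6.2: (-10.266,-0.599) -> (-12.886,5.02) [heading=115, draw]
    -- iteration 3/3 --
    LT 135: heading 115 -> 250
    RT 280: heading 250 -> 330
    FD 6.2: (-12.886,5.02) -> (-7.517,1.92) [heading=330, draw]
  ]
]
FD 10.8: (-7.517,1.92) -> (1.836,-3.48) [heading=330, draw]
RT 135: heading 330 -> 195
RT 180: heading 195 -> 15
Final: pos=(1.836,-3.48), heading=15, 22 segment(s) drawn

Segment endpoints: x in {-22.624, -22.138, -21.088, -18.24, -16.519, -16.083, -15.738, -14.054, -12.886, -12.638, -12.097, -10.674, -10.266, -9.189, -7.517, -3.719, -3.556, 0, 0, 0, 0, 1.836, 2.27}, y in {-20.686, -19.259, -18.716, -17.3, -15.946, -15.317, -15.2, -14.51, -14.342, -12.221, -7.929, -6.852, -6.05, -4.5, -4.232, -3.545, -3.48, -0.599, 0, 1.92, 4.021, 5.02, 5.506}
xmin=-22.624, ymin=-20.686, xmax=2.27, ymax=5.506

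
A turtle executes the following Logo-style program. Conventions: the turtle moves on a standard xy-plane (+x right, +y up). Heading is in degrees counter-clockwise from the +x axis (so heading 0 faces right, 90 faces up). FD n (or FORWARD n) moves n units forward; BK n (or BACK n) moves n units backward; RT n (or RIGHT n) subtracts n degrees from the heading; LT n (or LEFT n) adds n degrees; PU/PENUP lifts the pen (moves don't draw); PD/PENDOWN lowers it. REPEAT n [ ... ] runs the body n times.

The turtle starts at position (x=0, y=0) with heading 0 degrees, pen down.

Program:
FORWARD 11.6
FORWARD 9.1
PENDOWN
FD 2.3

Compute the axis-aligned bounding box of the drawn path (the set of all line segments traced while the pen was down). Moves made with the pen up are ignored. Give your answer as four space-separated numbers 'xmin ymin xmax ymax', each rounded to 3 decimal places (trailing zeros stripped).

Executing turtle program step by step:
Start: pos=(0,0), heading=0, pen down
FD 11.6: (0,0) -> (11.6,0) [heading=0, draw]
FD 9.1: (11.6,0) -> (20.7,0) [heading=0, draw]
PD: pen down
FD 2.3: (20.7,0) -> (23,0) [heading=0, draw]
Final: pos=(23,0), heading=0, 3 segment(s) drawn

Segment endpoints: x in {0, 11.6, 20.7, 23}, y in {0}
xmin=0, ymin=0, xmax=23, ymax=0

Answer: 0 0 23 0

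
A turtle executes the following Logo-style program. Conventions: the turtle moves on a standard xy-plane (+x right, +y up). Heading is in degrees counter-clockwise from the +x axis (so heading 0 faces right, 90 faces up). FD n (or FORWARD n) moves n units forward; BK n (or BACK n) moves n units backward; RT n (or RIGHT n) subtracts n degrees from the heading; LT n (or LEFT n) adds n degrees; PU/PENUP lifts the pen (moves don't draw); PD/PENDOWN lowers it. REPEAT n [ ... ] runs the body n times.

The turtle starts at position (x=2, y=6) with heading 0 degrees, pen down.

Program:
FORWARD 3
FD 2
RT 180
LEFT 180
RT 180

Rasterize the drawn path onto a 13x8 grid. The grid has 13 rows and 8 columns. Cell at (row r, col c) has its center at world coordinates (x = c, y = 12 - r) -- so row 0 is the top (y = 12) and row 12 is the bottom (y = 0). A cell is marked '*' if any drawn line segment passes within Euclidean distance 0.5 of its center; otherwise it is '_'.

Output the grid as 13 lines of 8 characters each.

Segment 0: (2,6) -> (5,6)
Segment 1: (5,6) -> (7,6)

Answer: ________
________
________
________
________
________
__******
________
________
________
________
________
________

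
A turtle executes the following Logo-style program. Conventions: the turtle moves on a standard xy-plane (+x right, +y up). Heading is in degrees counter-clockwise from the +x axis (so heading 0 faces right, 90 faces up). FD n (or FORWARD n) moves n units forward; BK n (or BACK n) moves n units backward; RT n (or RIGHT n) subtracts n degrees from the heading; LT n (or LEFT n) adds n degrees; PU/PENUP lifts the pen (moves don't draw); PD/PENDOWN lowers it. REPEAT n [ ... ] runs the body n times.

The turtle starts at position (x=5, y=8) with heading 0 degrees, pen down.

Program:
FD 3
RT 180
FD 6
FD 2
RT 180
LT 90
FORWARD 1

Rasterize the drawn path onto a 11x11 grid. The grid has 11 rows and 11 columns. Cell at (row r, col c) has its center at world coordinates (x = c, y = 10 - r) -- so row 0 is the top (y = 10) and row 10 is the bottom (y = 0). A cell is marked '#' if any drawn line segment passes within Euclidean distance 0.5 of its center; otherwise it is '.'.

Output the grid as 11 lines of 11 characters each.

Segment 0: (5,8) -> (8,8)
Segment 1: (8,8) -> (2,8)
Segment 2: (2,8) -> (0,8)
Segment 3: (0,8) -> (-0,9)

Answer: ...........
#..........
#########..
...........
...........
...........
...........
...........
...........
...........
...........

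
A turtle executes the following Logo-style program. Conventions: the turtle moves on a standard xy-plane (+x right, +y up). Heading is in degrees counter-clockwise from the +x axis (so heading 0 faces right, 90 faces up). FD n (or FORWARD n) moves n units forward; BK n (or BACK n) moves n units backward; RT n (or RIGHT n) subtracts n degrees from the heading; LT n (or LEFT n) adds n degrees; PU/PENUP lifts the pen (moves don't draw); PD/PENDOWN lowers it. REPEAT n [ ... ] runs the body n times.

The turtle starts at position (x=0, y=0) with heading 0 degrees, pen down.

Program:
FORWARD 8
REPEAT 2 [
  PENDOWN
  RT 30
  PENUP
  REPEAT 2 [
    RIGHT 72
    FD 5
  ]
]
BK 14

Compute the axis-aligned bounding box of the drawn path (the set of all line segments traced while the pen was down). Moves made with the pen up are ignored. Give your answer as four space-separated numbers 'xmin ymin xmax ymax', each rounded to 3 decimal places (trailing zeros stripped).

Answer: 0 0 8 0

Derivation:
Executing turtle program step by step:
Start: pos=(0,0), heading=0, pen down
FD 8: (0,0) -> (8,0) [heading=0, draw]
REPEAT 2 [
  -- iteration 1/2 --
  PD: pen down
  RT 30: heading 0 -> 330
  PU: pen up
  REPEAT 2 [
    -- iteration 1/2 --
    RT 72: heading 330 -> 258
    FD 5: (8,0) -> (6.96,-4.891) [heading=258, move]
    -- iteration 2/2 --
    RT 72: heading 258 -> 186
    FD 5: (6.96,-4.891) -> (1.988,-5.413) [heading=186, move]
  ]
  -- iteration 2/2 --
  PD: pen down
  RT 30: heading 186 -> 156
  PU: pen up
  REPEAT 2 [
    -- iteration 1/2 --
    RT 72: heading 156 -> 84
    FD 5: (1.988,-5.413) -> (2.51,-0.441) [heading=84, move]
    -- iteration 2/2 --
    RT 72: heading 84 -> 12
    FD 5: (2.51,-0.441) -> (7.401,0.599) [heading=12, move]
  ]
]
BK 14: (7.401,0.599) -> (-6.293,-2.312) [heading=12, move]
Final: pos=(-6.293,-2.312), heading=12, 1 segment(s) drawn

Segment endpoints: x in {0, 8}, y in {0}
xmin=0, ymin=0, xmax=8, ymax=0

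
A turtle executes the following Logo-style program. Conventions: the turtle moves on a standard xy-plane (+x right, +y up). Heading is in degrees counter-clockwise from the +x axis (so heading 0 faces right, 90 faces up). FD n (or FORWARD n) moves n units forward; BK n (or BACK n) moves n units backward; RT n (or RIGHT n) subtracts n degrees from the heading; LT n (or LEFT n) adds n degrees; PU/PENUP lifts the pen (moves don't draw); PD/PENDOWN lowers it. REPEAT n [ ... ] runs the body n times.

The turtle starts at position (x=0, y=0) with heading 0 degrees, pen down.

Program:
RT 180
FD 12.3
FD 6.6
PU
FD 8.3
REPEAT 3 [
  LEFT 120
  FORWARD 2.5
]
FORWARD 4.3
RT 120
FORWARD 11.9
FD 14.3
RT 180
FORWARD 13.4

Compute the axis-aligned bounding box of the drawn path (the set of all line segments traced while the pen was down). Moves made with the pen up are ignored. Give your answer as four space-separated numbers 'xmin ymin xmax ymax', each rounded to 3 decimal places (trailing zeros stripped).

Executing turtle program step by step:
Start: pos=(0,0), heading=0, pen down
RT 180: heading 0 -> 180
FD 12.3: (0,0) -> (-12.3,0) [heading=180, draw]
FD 6.6: (-12.3,0) -> (-18.9,0) [heading=180, draw]
PU: pen up
FD 8.3: (-18.9,0) -> (-27.2,0) [heading=180, move]
REPEAT 3 [
  -- iteration 1/3 --
  LT 120: heading 180 -> 300
  FD 2.5: (-27.2,0) -> (-25.95,-2.165) [heading=300, move]
  -- iteration 2/3 --
  LT 120: heading 300 -> 60
  FD 2.5: (-25.95,-2.165) -> (-24.7,0) [heading=60, move]
  -- iteration 3/3 --
  LT 120: heading 60 -> 180
  FD 2.5: (-24.7,0) -> (-27.2,0) [heading=180, move]
]
FD 4.3: (-27.2,0) -> (-31.5,0) [heading=180, move]
RT 120: heading 180 -> 60
FD 11.9: (-31.5,0) -> (-25.55,10.306) [heading=60, move]
FD 14.3: (-25.55,10.306) -> (-18.4,22.69) [heading=60, move]
RT 180: heading 60 -> 240
FD 13.4: (-18.4,22.69) -> (-25.1,11.085) [heading=240, move]
Final: pos=(-25.1,11.085), heading=240, 2 segment(s) drawn

Segment endpoints: x in {-18.9, -12.3, 0}, y in {0, 0, 0}
xmin=-18.9, ymin=0, xmax=0, ymax=0

Answer: -18.9 0 0 0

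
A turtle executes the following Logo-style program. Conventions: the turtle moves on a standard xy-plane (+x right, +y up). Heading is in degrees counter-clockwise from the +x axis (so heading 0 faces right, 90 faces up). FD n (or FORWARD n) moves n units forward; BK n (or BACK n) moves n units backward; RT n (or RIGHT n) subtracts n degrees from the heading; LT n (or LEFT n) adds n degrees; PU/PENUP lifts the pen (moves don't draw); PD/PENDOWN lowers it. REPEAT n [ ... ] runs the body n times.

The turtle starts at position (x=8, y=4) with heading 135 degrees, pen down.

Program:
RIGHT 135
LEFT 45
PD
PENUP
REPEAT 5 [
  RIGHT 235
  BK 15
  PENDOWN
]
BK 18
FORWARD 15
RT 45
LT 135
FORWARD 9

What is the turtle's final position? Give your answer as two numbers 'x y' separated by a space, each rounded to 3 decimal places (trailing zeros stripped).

Executing turtle program step by step:
Start: pos=(8,4), heading=135, pen down
RT 135: heading 135 -> 0
LT 45: heading 0 -> 45
PD: pen down
PU: pen up
REPEAT 5 [
  -- iteration 1/5 --
  RT 235: heading 45 -> 170
  BK 15: (8,4) -> (22.772,1.395) [heading=170, move]
  PD: pen down
  -- iteration 2/5 --
  RT 235: heading 170 -> 295
  BK 15: (22.772,1.395) -> (16.433,14.99) [heading=295, draw]
  PD: pen down
  -- iteration 3/5 --
  RT 235: heading 295 -> 60
  BK 15: (16.433,14.99) -> (8.933,2) [heading=60, draw]
  PD: pen down
  -- iteration 4/5 --
  RT 235: heading 60 -> 185
  BK 15: (8.933,2) -> (23.876,3.307) [heading=185, draw]
  PD: pen down
  -- iteration 5/5 --
  RT 235: heading 185 -> 310
  BK 15: (23.876,3.307) -> (14.234,14.798) [heading=310, draw]
  PD: pen down
]
BK 18: (14.234,14.798) -> (2.664,28.586) [heading=310, draw]
FD 15: (2.664,28.586) -> (12.306,17.096) [heading=310, draw]
RT 45: heading 310 -> 265
LT 135: heading 265 -> 40
FD 9: (12.306,17.096) -> (19.2,22.881) [heading=40, draw]
Final: pos=(19.2,22.881), heading=40, 7 segment(s) drawn

Answer: 19.2 22.881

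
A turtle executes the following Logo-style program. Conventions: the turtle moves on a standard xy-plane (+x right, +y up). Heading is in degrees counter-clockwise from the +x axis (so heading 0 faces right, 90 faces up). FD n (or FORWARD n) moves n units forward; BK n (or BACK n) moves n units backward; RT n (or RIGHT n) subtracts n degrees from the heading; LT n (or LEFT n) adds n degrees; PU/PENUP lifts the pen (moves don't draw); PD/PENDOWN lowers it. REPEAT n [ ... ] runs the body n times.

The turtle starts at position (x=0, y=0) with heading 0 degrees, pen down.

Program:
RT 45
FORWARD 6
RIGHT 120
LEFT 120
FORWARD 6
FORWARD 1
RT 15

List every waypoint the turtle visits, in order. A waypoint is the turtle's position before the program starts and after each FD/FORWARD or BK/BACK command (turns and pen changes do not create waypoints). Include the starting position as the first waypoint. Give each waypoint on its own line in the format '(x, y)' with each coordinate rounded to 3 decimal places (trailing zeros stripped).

Answer: (0, 0)
(4.243, -4.243)
(8.485, -8.485)
(9.192, -9.192)

Derivation:
Executing turtle program step by step:
Start: pos=(0,0), heading=0, pen down
RT 45: heading 0 -> 315
FD 6: (0,0) -> (4.243,-4.243) [heading=315, draw]
RT 120: heading 315 -> 195
LT 120: heading 195 -> 315
FD 6: (4.243,-4.243) -> (8.485,-8.485) [heading=315, draw]
FD 1: (8.485,-8.485) -> (9.192,-9.192) [heading=315, draw]
RT 15: heading 315 -> 300
Final: pos=(9.192,-9.192), heading=300, 3 segment(s) drawn
Waypoints (4 total):
(0, 0)
(4.243, -4.243)
(8.485, -8.485)
(9.192, -9.192)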